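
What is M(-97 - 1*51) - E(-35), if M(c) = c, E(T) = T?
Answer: -113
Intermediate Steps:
M(-97 - 1*51) - E(-35) = (-97 - 1*51) - 1*(-35) = (-97 - 51) + 35 = -148 + 35 = -113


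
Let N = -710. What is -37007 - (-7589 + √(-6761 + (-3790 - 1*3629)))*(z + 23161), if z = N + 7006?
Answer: 223512166 - 58914*I*√3545 ≈ 2.2351e+8 - 3.5077e+6*I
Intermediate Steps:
z = 6296 (z = -710 + 7006 = 6296)
-37007 - (-7589 + √(-6761 + (-3790 - 1*3629)))*(z + 23161) = -37007 - (-7589 + √(-6761 + (-3790 - 1*3629)))*(6296 + 23161) = -37007 - (-7589 + √(-6761 + (-3790 - 3629)))*29457 = -37007 - (-7589 + √(-6761 - 7419))*29457 = -37007 - (-7589 + √(-14180))*29457 = -37007 - (-7589 + 2*I*√3545)*29457 = -37007 - (-223549173 + 58914*I*√3545) = -37007 + (223549173 - 58914*I*√3545) = 223512166 - 58914*I*√3545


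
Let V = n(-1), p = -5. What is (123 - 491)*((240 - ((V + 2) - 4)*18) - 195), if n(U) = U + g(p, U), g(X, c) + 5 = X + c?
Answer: -109296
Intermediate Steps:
g(X, c) = -5 + X + c (g(X, c) = -5 + (X + c) = -5 + X + c)
n(U) = -10 + 2*U (n(U) = U + (-5 - 5 + U) = U + (-10 + U) = -10 + 2*U)
V = -12 (V = -10 + 2*(-1) = -10 - 2 = -12)
(123 - 491)*((240 - ((V + 2) - 4)*18) - 195) = (123 - 491)*((240 - ((-12 + 2) - 4)*18) - 195) = -368*((240 - (-10 - 4)*18) - 195) = -368*((240 - (-14)*18) - 195) = -368*((240 - 1*(-252)) - 195) = -368*((240 + 252) - 195) = -368*(492 - 195) = -368*297 = -109296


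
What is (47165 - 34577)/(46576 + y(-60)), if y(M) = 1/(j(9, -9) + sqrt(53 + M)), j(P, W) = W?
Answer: 51594171252/190899653921 + 12588*I*sqrt(7)/190899653921 ≈ 0.27027 + 1.7446e-7*I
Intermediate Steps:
y(M) = 1/(-9 + sqrt(53 + M))
(47165 - 34577)/(46576 + y(-60)) = (47165 - 34577)/(46576 + 1/(-9 + sqrt(53 - 60))) = 12588/(46576 + 1/(-9 + sqrt(-7))) = 12588/(46576 + 1/(-9 + I*sqrt(7)))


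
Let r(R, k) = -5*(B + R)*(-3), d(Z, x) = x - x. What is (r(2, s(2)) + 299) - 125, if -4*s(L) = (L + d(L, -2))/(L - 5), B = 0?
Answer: 204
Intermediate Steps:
d(Z, x) = 0
s(L) = -L/(4*(-5 + L)) (s(L) = -(L + 0)/(4*(L - 5)) = -L/(4*(-5 + L)))
r(R, k) = 15*R (r(R, k) = -5*(0 + R)*(-3) = -5*R*(-3) = 15*R)
(r(2, s(2)) + 299) - 125 = (15*2 + 299) - 125 = (30 + 299) - 125 = 329 - 125 = 204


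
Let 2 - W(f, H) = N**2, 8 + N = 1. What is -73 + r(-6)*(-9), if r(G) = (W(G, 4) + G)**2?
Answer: -25354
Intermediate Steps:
N = -7 (N = -8 + 1 = -7)
W(f, H) = -47 (W(f, H) = 2 - 1*(-7)**2 = 2 - 1*49 = 2 - 49 = -47)
r(G) = (-47 + G)**2
-73 + r(-6)*(-9) = -73 + (-47 - 6)**2*(-9) = -73 + (-53)**2*(-9) = -73 + 2809*(-9) = -73 - 25281 = -25354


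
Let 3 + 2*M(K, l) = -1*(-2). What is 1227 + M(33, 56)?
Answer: 2453/2 ≈ 1226.5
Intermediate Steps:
M(K, l) = -½ (M(K, l) = -3/2 + (-1*(-2))/2 = -3/2 + (½)*2 = -3/2 + 1 = -½)
1227 + M(33, 56) = 1227 - ½ = 2453/2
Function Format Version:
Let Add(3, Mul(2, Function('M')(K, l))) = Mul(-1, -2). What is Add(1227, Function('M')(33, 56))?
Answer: Rational(2453, 2) ≈ 1226.5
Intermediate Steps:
Function('M')(K, l) = Rational(-1, 2) (Function('M')(K, l) = Add(Rational(-3, 2), Mul(Rational(1, 2), Mul(-1, -2))) = Add(Rational(-3, 2), Mul(Rational(1, 2), 2)) = Add(Rational(-3, 2), 1) = Rational(-1, 2))
Add(1227, Function('M')(33, 56)) = Add(1227, Rational(-1, 2)) = Rational(2453, 2)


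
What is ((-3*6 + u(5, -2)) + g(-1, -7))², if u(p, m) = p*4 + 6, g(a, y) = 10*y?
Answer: 3844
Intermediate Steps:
u(p, m) = 6 + 4*p (u(p, m) = 4*p + 6 = 6 + 4*p)
((-3*6 + u(5, -2)) + g(-1, -7))² = ((-3*6 + (6 + 4*5)) + 10*(-7))² = ((-18 + (6 + 20)) - 70)² = ((-18 + 26) - 70)² = (8 - 70)² = (-62)² = 3844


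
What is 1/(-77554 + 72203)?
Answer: -1/5351 ≈ -0.00018688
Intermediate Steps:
1/(-77554 + 72203) = 1/(-5351) = -1/5351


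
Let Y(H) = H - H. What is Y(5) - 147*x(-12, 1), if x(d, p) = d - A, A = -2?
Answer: 1470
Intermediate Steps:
x(d, p) = 2 + d (x(d, p) = d - 1*(-2) = d + 2 = 2 + d)
Y(H) = 0
Y(5) - 147*x(-12, 1) = 0 - 147*(2 - 12) = 0 - 147*(-10) = 0 + 1470 = 1470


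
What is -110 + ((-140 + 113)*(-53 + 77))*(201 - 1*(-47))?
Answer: -160814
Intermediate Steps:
-110 + ((-140 + 113)*(-53 + 77))*(201 - 1*(-47)) = -110 + (-27*24)*(201 + 47) = -110 - 648*248 = -110 - 160704 = -160814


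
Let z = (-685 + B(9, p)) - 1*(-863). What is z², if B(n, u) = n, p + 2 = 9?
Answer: 34969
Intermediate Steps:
p = 7 (p = -2 + 9 = 7)
z = 187 (z = (-685 + 9) - 1*(-863) = -676 + 863 = 187)
z² = 187² = 34969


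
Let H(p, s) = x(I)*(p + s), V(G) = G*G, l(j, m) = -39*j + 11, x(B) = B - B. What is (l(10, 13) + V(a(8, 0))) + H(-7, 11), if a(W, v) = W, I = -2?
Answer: -315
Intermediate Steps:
x(B) = 0
l(j, m) = 11 - 39*j
V(G) = G²
H(p, s) = 0 (H(p, s) = 0*(p + s) = 0)
(l(10, 13) + V(a(8, 0))) + H(-7, 11) = ((11 - 39*10) + 8²) + 0 = ((11 - 390) + 64) + 0 = (-379 + 64) + 0 = -315 + 0 = -315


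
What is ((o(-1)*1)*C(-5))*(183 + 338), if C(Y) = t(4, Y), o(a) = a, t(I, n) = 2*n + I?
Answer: 3126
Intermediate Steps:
t(I, n) = I + 2*n
C(Y) = 4 + 2*Y
((o(-1)*1)*C(-5))*(183 + 338) = ((-1*1)*(4 + 2*(-5)))*(183 + 338) = -(4 - 10)*521 = -1*(-6)*521 = 6*521 = 3126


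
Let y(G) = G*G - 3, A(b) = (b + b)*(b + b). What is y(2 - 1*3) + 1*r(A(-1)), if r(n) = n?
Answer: 2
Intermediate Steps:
A(b) = 4*b² (A(b) = (2*b)*(2*b) = 4*b²)
y(G) = -3 + G² (y(G) = G² - 3 = -3 + G²)
y(2 - 1*3) + 1*r(A(-1)) = (-3 + (2 - 1*3)²) + 1*(4*(-1)²) = (-3 + (2 - 3)²) + 1*(4*1) = (-3 + (-1)²) + 1*4 = (-3 + 1) + 4 = -2 + 4 = 2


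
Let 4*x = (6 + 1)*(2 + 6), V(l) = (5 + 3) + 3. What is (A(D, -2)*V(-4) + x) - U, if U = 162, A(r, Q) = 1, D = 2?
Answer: -137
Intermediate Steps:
V(l) = 11 (V(l) = 8 + 3 = 11)
x = 14 (x = ((6 + 1)*(2 + 6))/4 = (7*8)/4 = (1/4)*56 = 14)
(A(D, -2)*V(-4) + x) - U = (1*11 + 14) - 1*162 = (11 + 14) - 162 = 25 - 162 = -137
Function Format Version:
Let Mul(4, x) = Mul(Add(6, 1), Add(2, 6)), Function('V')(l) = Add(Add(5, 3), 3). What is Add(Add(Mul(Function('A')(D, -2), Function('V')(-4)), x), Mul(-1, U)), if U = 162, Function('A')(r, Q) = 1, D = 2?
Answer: -137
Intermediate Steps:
Function('V')(l) = 11 (Function('V')(l) = Add(8, 3) = 11)
x = 14 (x = Mul(Rational(1, 4), Mul(Add(6, 1), Add(2, 6))) = Mul(Rational(1, 4), Mul(7, 8)) = Mul(Rational(1, 4), 56) = 14)
Add(Add(Mul(Function('A')(D, -2), Function('V')(-4)), x), Mul(-1, U)) = Add(Add(Mul(1, 11), 14), Mul(-1, 162)) = Add(Add(11, 14), -162) = Add(25, -162) = -137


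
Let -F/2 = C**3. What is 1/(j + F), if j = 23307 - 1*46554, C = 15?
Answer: -1/29997 ≈ -3.3337e-5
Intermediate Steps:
F = -6750 (F = -2*15**3 = -2*3375 = -6750)
j = -23247 (j = 23307 - 46554 = -23247)
1/(j + F) = 1/(-23247 - 6750) = 1/(-29997) = -1/29997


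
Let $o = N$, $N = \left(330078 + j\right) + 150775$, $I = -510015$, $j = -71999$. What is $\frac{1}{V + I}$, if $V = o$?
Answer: $- \frac{1}{101161} \approx -9.8852 \cdot 10^{-6}$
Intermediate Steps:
$N = 408854$ ($N = \left(330078 - 71999\right) + 150775 = 258079 + 150775 = 408854$)
$o = 408854$
$V = 408854$
$\frac{1}{V + I} = \frac{1}{408854 - 510015} = \frac{1}{-101161} = - \frac{1}{101161}$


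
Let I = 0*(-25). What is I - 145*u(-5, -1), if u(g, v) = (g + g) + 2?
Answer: 1160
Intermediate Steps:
I = 0
u(g, v) = 2 + 2*g (u(g, v) = 2*g + 2 = 2 + 2*g)
I - 145*u(-5, -1) = 0 - 145*(2 + 2*(-5)) = 0 - 145*(2 - 10) = 0 - 145*(-8) = 0 + 1160 = 1160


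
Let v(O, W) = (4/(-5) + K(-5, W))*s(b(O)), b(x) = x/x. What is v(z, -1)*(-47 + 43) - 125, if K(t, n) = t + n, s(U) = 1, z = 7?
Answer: -489/5 ≈ -97.800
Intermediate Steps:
b(x) = 1
K(t, n) = n + t
v(O, W) = -29/5 + W (v(O, W) = (4/(-5) + (W - 5))*1 = (4*(-1/5) + (-5 + W))*1 = (-4/5 + (-5 + W))*1 = (-29/5 + W)*1 = -29/5 + W)
v(z, -1)*(-47 + 43) - 125 = (-29/5 - 1)*(-47 + 43) - 125 = -34/5*(-4) - 125 = 136/5 - 125 = -489/5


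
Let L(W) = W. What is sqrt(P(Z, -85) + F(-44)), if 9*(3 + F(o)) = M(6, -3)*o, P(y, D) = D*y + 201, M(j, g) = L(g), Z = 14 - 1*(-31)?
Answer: I*sqrt(32511)/3 ≈ 60.103*I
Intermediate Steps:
Z = 45 (Z = 14 + 31 = 45)
M(j, g) = g
P(y, D) = 201 + D*y
F(o) = -3 - o/3 (F(o) = -3 + (-3*o)/9 = -3 - o/3)
sqrt(P(Z, -85) + F(-44)) = sqrt((201 - 85*45) + (-3 - 1/3*(-44))) = sqrt((201 - 3825) + (-3 + 44/3)) = sqrt(-3624 + 35/3) = sqrt(-10837/3) = I*sqrt(32511)/3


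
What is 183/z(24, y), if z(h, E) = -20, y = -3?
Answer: -183/20 ≈ -9.1500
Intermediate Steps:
183/z(24, y) = 183/(-20) = 183*(-1/20) = -183/20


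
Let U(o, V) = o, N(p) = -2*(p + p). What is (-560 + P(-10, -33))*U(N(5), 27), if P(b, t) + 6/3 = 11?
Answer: 11020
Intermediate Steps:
N(p) = -4*p
P(b, t) = 9 (P(b, t) = -2 + 11 = 9)
(-560 + P(-10, -33))*U(N(5), 27) = (-560 + 9)*(-4*5) = -551*(-20) = 11020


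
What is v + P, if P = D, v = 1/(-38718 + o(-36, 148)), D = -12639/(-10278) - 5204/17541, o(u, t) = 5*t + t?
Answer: 58919952239/63150318855 ≈ 0.93301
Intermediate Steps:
o(u, t) = 6*t
D = 18690443/20031822 (D = -12639*(-1/10278) - 5204*1/17541 = 4213/3426 - 5204/17541 = 18690443/20031822 ≈ 0.93304)
v = -1/37830 (v = 1/(-38718 + 6*148) = 1/(-38718 + 888) = 1/(-37830) = -1/37830 ≈ -2.6434e-5)
P = 18690443/20031822 ≈ 0.93304
v + P = -1/37830 + 18690443/20031822 = 58919952239/63150318855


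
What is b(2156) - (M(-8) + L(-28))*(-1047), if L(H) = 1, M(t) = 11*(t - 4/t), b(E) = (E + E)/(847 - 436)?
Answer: -70133047/822 ≈ -85320.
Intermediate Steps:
b(E) = 2*E/411 (b(E) = (2*E)/411 = (2*E)*(1/411) = 2*E/411)
M(t) = -44/t + 11*t
b(2156) - (M(-8) + L(-28))*(-1047) = (2/411)*2156 - ((-44/(-8) + 11*(-8)) + 1)*(-1047) = 4312/411 - ((-44*(-⅛) - 88) + 1)*(-1047) = 4312/411 - ((11/2 - 88) + 1)*(-1047) = 4312/411 - (-165/2 + 1)*(-1047) = 4312/411 - (-163)*(-1047)/2 = 4312/411 - 1*170661/2 = 4312/411 - 170661/2 = -70133047/822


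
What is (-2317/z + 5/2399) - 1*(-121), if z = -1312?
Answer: 386411091/3147488 ≈ 122.77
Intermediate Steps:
(-2317/z + 5/2399) - 1*(-121) = (-2317/(-1312) + 5/2399) - 1*(-121) = (-2317*(-1/1312) + 5*(1/2399)) + 121 = (2317/1312 + 5/2399) + 121 = 5565043/3147488 + 121 = 386411091/3147488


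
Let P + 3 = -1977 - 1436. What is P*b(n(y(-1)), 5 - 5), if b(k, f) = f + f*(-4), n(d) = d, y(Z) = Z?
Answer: 0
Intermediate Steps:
b(k, f) = -3*f (b(k, f) = f - 4*f = -3*f)
P = -3416 (P = -3 + (-1977 - 1436) = -3 - 3413 = -3416)
P*b(n(y(-1)), 5 - 5) = -(-10248)*(5 - 5) = -(-10248)*0 = -3416*0 = 0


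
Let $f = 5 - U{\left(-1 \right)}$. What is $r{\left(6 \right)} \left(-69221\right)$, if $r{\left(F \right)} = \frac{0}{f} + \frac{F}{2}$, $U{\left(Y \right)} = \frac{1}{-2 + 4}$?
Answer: $-207663$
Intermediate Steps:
$U{\left(Y \right)} = \frac{1}{2}$
$f = \frac{9}{2}$ ($f = 5 - \frac{1}{2} = \frac{9}{2} \approx 4.5$)
$r{\left(F \right)} = \frac{F}{2}$ ($r{\left(F \right)} = \frac{0}{\frac{9}{2}} + \frac{F}{2} = 0 \cdot \frac{2}{9} + F \frac{1}{2} = 0 + \frac{F}{2} = \frac{F}{2}$)
$r{\left(6 \right)} \left(-69221\right) = \frac{1}{2} \cdot 6 \left(-69221\right) = 3 \left(-69221\right) = -207663$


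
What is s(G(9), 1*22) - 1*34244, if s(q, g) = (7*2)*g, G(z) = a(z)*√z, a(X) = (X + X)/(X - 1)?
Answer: -33936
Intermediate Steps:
a(X) = 2*X/(-1 + X) (a(X) = (2*X)/(-1 + X) = 2*X/(-1 + X))
G(z) = 2*z^(3/2)/(-1 + z) (G(z) = (2*z/(-1 + z))*√z = 2*z^(3/2)/(-1 + z))
s(q, g) = 14*g
s(G(9), 1*22) - 1*34244 = 14*(1*22) - 1*34244 = 14*22 - 34244 = 308 - 34244 = -33936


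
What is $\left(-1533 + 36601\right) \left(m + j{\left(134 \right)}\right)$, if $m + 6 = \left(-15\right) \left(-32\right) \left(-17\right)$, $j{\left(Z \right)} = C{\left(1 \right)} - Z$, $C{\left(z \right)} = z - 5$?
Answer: $-291204672$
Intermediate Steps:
$C{\left(z \right)} = -5 + z$ ($C{\left(z \right)} = z - 5 = -5 + z$)
$j{\left(Z \right)} = -4 - Z$ ($j{\left(Z \right)} = \left(-5 + 1\right) - Z = -4 - Z$)
$m = -8166$ ($m = -6 + \left(-15\right) \left(-32\right) \left(-17\right) = -6 + 480 \left(-17\right) = -6 - 8160 = -8166$)
$\left(-1533 + 36601\right) \left(m + j{\left(134 \right)}\right) = \left(-1533 + 36601\right) \left(-8166 - 138\right) = 35068 \left(-8166 - 138\right) = 35068 \left(-8304\right) = -291204672$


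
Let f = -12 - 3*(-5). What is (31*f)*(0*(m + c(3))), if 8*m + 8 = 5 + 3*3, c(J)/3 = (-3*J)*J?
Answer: 0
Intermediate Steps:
c(J) = -9*J² (c(J) = 3*((-3*J)*J) = 3*(-3*J²) = -9*J²)
m = ¾ (m = -1 + (5 + 3*3)/8 = -1 + (5 + 9)/8 = -1 + (⅛)*14 = -1 + 7/4 = ¾ ≈ 0.75000)
f = 3 (f = -12 + 15 = 3)
(31*f)*(0*(m + c(3))) = (31*3)*(0*(¾ - 9*3²)) = 93*(0*(¾ - 9*9)) = 93*(0*(¾ - 81)) = 93*(0*(-321/4)) = 93*0 = 0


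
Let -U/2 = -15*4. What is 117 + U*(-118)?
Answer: -14043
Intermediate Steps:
U = 120 (U = -(-30)*4 = -2*(-60) = 120)
117 + U*(-118) = 117 + 120*(-118) = 117 - 14160 = -14043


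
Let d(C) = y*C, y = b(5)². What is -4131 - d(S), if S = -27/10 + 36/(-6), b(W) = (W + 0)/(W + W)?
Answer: -165153/40 ≈ -4128.8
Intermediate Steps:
b(W) = ½ (b(W) = W/((2*W)) = W*(1/(2*W)) = ½)
y = ¼ (y = (½)² = ¼ ≈ 0.25000)
S = -87/10 (S = -27*⅒ + 36*(-⅙) = -27/10 - 6 = -87/10 ≈ -8.7000)
d(C) = C/4
-4131 - d(S) = -4131 - (-87)/(4*10) = -4131 - 1*(-87/40) = -4131 + 87/40 = -165153/40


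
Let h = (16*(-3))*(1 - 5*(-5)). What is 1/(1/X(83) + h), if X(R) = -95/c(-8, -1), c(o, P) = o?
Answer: -95/118552 ≈ -0.00080134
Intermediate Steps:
X(R) = 95/8 (X(R) = -95/(-8) = -95*(-⅛) = 95/8)
h = -1248 (h = -48*(1 + 25) = -48*26 = -1248)
1/(1/X(83) + h) = 1/(1/(95/8) - 1248) = 1/(8/95 - 1248) = 1/(-118552/95) = -95/118552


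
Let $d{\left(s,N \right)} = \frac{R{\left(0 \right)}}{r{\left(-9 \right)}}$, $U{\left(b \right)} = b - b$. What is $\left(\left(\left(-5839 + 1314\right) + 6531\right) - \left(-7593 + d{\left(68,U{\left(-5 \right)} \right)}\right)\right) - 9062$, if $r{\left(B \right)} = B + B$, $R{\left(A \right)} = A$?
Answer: $537$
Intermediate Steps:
$U{\left(b \right)} = 0$
$r{\left(B \right)} = 2 B$
$d{\left(s,N \right)} = 0$ ($d{\left(s,N \right)} = \frac{0}{2 \left(-9\right)} = \frac{0}{-18} = 0 \left(- \frac{1}{18}\right) = 0$)
$\left(\left(\left(-5839 + 1314\right) + 6531\right) - \left(-7593 + d{\left(68,U{\left(-5 \right)} \right)}\right)\right) - 9062 = \left(\left(\left(-5839 + 1314\right) + 6531\right) + \left(7593 - 0\right)\right) - 9062 = \left(\left(-4525 + 6531\right) + \left(7593 + 0\right)\right) - 9062 = \left(2006 + 7593\right) - 9062 = 9599 - 9062 = 537$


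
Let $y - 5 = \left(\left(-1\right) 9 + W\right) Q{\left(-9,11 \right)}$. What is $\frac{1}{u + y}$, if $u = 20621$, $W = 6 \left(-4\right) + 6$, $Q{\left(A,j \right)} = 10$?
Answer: $\frac{1}{20356} \approx 4.9126 \cdot 10^{-5}$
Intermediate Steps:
$W = -18$ ($W = -24 + 6 = -18$)
$y = -265$ ($y = 5 + \left(\left(-1\right) 9 - 18\right) 10 = 5 + \left(-9 - 18\right) 10 = 5 - 270 = -265$)
$\frac{1}{u + y} = \frac{1}{20621 - 265} = \frac{1}{20356}$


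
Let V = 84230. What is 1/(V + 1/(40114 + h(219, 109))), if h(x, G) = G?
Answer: 40223/3387983291 ≈ 1.1872e-5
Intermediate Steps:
1/(V + 1/(40114 + h(219, 109))) = 1/(84230 + 1/(40114 + 109)) = 1/(84230 + 1/40223) = 1/(3387983291/40223) = 40223/3387983291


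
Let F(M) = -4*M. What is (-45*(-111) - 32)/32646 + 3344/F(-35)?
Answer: 27465761/1142610 ≈ 24.038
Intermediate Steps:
(-45*(-111) - 32)/32646 + 3344/F(-35) = (-45*(-111) - 32)/32646 + 3344/((-4*(-35))) = (4995 - 32)*(1/32646) + 3344/140 = 4963*(1/32646) + 3344*(1/140) = 4963/32646 + 836/35 = 27465761/1142610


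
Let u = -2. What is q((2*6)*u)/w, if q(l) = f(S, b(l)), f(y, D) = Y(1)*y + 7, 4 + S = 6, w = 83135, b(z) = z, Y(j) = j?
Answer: 9/83135 ≈ 0.00010826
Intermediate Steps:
S = 2 (S = -4 + 6 = 2)
f(y, D) = 7 + y (f(y, D) = 1*y + 7 = y + 7 = 7 + y)
q(l) = 9 (q(l) = 7 + 2 = 9)
q((2*6)*u)/w = 9/83135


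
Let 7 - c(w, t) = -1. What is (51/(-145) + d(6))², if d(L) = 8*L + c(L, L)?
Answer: 65108761/21025 ≈ 3096.7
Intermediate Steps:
c(w, t) = 8 (c(w, t) = 7 - 1*(-1) = 7 + 1 = 8)
d(L) = 8 + 8*L (d(L) = 8*L + 8 = 8 + 8*L)
(51/(-145) + d(6))² = (51/(-145) + (8 + 8*6))² = (51*(-1/145) + (8 + 48))² = (-51/145 + 56)² = (8069/145)² = 65108761/21025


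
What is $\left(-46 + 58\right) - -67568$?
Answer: $67580$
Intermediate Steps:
$\left(-46 + 58\right) - -67568 = 12 + 67568 = 67580$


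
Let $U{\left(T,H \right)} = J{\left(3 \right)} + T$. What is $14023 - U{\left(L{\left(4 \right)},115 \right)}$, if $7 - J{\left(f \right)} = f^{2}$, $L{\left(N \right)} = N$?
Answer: $14021$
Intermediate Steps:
$J{\left(f \right)} = 7 - f^{2}$
$U{\left(T,H \right)} = -2 + T$ ($U{\left(T,H \right)} = \left(7 - 3^{2}\right) + T = \left(7 - 9\right) + T = -2 + T$)
$14023 - U{\left(L{\left(4 \right)},115 \right)} = 14023 - \left(-2 + 4\right) = 14023 - 2 = 14021$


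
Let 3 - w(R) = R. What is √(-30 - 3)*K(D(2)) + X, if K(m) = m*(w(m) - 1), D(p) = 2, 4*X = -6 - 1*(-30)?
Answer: 6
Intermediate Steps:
w(R) = 3 - R
X = 6 (X = (-6 - 1*(-30))/4 = (-6 + 30)/4 = (¼)*24 = 6)
K(m) = m*(2 - m) (K(m) = m*((3 - m) - 1) = m*(2 - m))
√(-30 - 3)*K(D(2)) + X = √(-30 - 3)*(2*(2 - 1*2)) + 6 = √(-33)*(2*(2 - 2)) + 6 = (I*√33)*(2*0) + 6 = (I*√33)*0 + 6 = 0 + 6 = 6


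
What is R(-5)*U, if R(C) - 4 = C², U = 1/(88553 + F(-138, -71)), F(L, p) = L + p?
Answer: 29/88344 ≈ 0.00032826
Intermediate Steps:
U = 1/88344 (U = 1/(88553 + (-138 - 71)) = 1/(88553 - 209) = 1/88344 ≈ 1.1319e-5)
R(C) = 4 + C²
R(-5)*U = (4 + (-5)²)*(1/88344) = (4 + 25)*(1/88344) = 29*(1/88344) = 29/88344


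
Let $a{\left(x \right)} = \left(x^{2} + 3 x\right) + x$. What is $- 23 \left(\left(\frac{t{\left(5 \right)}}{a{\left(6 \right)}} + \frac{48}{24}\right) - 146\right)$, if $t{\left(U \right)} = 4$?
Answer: $\frac{49657}{15} \approx 3310.5$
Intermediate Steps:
$a{\left(x \right)} = x^{2} + 4 x$
$- 23 \left(\left(\frac{t{\left(5 \right)}}{a{\left(6 \right)}} + \frac{48}{24}\right) - 146\right) = - 23 \left(\left(\frac{4}{6 \left(4 + 6\right)} + \frac{48}{24}\right) - 146\right) = - 23 \left(\left(\frac{4}{6 \cdot 10} + 48 \cdot \frac{1}{24}\right) - 146\right) = - 23 \left(\left(\frac{4}{60} + 2\right) - 146\right) = - 23 \left(\left(4 \cdot \frac{1}{60} + 2\right) - 146\right) = - 23 \left(\left(\frac{1}{15} + 2\right) - 146\right) = - 23 \left(\frac{31}{15} - 146\right) = \left(-23\right) \left(- \frac{2159}{15}\right) = \frac{49657}{15}$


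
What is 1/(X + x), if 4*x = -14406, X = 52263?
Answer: 2/97323 ≈ 2.0550e-5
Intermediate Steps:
x = -7203/2 (x = (¼)*(-14406) = -7203/2 ≈ -3601.5)
1/(X + x) = 1/(52263 - 7203/2) = 1/(97323/2) = 2/97323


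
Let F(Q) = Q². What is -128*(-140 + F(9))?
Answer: 7552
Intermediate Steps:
-128*(-140 + F(9)) = -128*(-140 + 9²) = -128*(-140 + 81) = -128*(-59) = 7552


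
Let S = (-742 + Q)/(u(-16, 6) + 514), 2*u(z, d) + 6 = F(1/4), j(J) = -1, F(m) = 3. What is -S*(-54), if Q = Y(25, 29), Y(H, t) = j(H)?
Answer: -80244/1025 ≈ -78.287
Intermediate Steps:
u(z, d) = -3/2 (u(z, d) = -3 + (½)*3 = -3 + 3/2 = -3/2)
Y(H, t) = -1
Q = -1
S = -1486/1025 (S = (-742 - 1)/(-3/2 + 514) = -743/1025/2 = -743*2/1025 = -1486/1025 ≈ -1.4498)
-S*(-54) = -(-1486)*(-54)/1025 = -1*80244/1025 = -80244/1025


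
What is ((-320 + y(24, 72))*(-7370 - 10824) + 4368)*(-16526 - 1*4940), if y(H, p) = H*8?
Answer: -50084471200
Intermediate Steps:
y(H, p) = 8*H
((-320 + y(24, 72))*(-7370 - 10824) + 4368)*(-16526 - 1*4940) = ((-320 + 8*24)*(-7370 - 10824) + 4368)*(-16526 - 1*4940) = ((-320 + 192)*(-18194) + 4368)*(-16526 - 4940) = (-128*(-18194) + 4368)*(-21466) = (2328832 + 4368)*(-21466) = 2333200*(-21466) = -50084471200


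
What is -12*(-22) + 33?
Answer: 297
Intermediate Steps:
-12*(-22) + 33 = 264 + 33 = 297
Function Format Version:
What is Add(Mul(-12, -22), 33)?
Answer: 297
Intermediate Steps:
Add(Mul(-12, -22), 33) = Add(264, 33) = 297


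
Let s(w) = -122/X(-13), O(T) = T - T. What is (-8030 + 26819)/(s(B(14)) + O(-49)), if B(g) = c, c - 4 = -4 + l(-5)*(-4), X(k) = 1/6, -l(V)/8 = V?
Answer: -6263/244 ≈ -25.668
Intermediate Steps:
l(V) = -8*V
O(T) = 0
X(k) = ⅙
c = -160 (c = 4 + (-4 - 8*(-5)*(-4)) = 4 + (-4 + 40*(-4)) = 4 + (-4 - 160) = 4 - 164 = -160)
B(g) = -160
s(w) = -732 (s(w) = -122/⅙ = -122*6 = -732)
(-8030 + 26819)/(s(B(14)) + O(-49)) = (-8030 + 26819)/(-732 + 0) = 18789/(-732) = 18789*(-1/732) = -6263/244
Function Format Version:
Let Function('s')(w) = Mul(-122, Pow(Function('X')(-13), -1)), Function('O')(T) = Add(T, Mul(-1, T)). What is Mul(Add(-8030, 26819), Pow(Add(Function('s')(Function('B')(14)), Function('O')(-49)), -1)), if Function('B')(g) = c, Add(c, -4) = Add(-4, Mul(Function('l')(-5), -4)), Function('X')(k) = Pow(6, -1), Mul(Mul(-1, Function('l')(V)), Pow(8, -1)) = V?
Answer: Rational(-6263, 244) ≈ -25.668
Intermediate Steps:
Function('l')(V) = Mul(-8, V)
Function('O')(T) = 0
Function('X')(k) = Rational(1, 6)
c = -160 (c = Add(4, Add(-4, Mul(Mul(-8, -5), -4))) = Add(4, Add(-4, Mul(40, -4))) = Add(4, Add(-4, -160)) = Add(4, -164) = -160)
Function('B')(g) = -160
Function('s')(w) = -732 (Function('s')(w) = Mul(-122, Pow(Rational(1, 6), -1)) = Mul(-122, 6) = -732)
Mul(Add(-8030, 26819), Pow(Add(Function('s')(Function('B')(14)), Function('O')(-49)), -1)) = Mul(Add(-8030, 26819), Pow(Add(-732, 0), -1)) = Mul(18789, Pow(-732, -1)) = Mul(18789, Rational(-1, 732)) = Rational(-6263, 244)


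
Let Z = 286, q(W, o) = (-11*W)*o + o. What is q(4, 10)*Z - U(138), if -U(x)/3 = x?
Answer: -122566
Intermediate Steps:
U(x) = -3*x
q(W, o) = o - 11*W*o (q(W, o) = -11*W*o + o = o - 11*W*o)
q(4, 10)*Z - U(138) = (10*(1 - 11*4))*286 - (-3)*138 = (10*(1 - 44))*286 - 1*(-414) = (10*(-43))*286 + 414 = -430*286 + 414 = -122980 + 414 = -122566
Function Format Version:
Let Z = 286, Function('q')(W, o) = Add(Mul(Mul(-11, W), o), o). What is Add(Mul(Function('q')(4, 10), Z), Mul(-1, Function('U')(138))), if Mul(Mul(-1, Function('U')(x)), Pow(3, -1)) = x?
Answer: -122566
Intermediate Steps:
Function('U')(x) = Mul(-3, x)
Function('q')(W, o) = Add(o, Mul(-11, W, o)) (Function('q')(W, o) = Add(Mul(-11, W, o), o) = Add(o, Mul(-11, W, o)))
Add(Mul(Function('q')(4, 10), Z), Mul(-1, Function('U')(138))) = Add(Mul(Mul(10, Add(1, Mul(-11, 4))), 286), Mul(-1, Mul(-3, 138))) = Add(Mul(Mul(10, Add(1, -44)), 286), Mul(-1, -414)) = Add(Mul(Mul(10, -43), 286), 414) = Add(Mul(-430, 286), 414) = Add(-122980, 414) = -122566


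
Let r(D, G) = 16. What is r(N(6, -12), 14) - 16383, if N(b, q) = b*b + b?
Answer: -16367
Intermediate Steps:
N(b, q) = b + b**2 (N(b, q) = b**2 + b = b + b**2)
r(N(6, -12), 14) - 16383 = 16 - 16383 = -16367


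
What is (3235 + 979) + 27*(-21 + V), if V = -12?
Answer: 3323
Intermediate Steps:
(3235 + 979) + 27*(-21 + V) = (3235 + 979) + 27*(-21 - 12) = 4214 + 27*(-33) = 4214 - 891 = 3323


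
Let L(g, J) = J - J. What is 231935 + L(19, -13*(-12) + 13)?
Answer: 231935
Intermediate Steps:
L(g, J) = 0
231935 + L(19, -13*(-12) + 13) = 231935 + 0 = 231935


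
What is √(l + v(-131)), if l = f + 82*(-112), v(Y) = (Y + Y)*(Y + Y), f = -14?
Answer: √59446 ≈ 243.82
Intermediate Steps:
v(Y) = 4*Y² (v(Y) = (2*Y)*(2*Y) = 4*Y²)
l = -9198 (l = -14 + 82*(-112) = -14 - 9184 = -9198)
√(l + v(-131)) = √(-9198 + 4*(-131)²) = √(-9198 + 4*17161) = √(-9198 + 68644) = √59446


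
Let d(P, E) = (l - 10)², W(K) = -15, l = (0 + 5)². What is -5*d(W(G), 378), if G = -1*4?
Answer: -1125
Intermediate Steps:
G = -4
l = 25 (l = 5² = 25)
d(P, E) = 225 (d(P, E) = (25 - 10)² = 15² = 225)
-5*d(W(G), 378) = -5*225 = -1125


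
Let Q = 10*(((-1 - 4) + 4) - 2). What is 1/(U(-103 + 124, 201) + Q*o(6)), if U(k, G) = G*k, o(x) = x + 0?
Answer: 1/4041 ≈ 0.00024746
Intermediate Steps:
o(x) = x
Q = -30 (Q = 10*((-5 + 4) - 2) = 10*(-1 - 2) = 10*(-3) = -30)
1/(U(-103 + 124, 201) + Q*o(6)) = 1/(201*(-103 + 124) - 30*6) = 1/(201*21 - 180) = 1/(4221 - 180) = 1/4041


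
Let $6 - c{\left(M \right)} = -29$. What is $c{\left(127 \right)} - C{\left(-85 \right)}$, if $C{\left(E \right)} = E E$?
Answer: $-7190$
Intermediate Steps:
$C{\left(E \right)} = E^{2}$
$c{\left(M \right)} = 35$ ($c{\left(M \right)} = 6 - -29 = 6 + 29 = 35$)
$c{\left(127 \right)} - C{\left(-85 \right)} = 35 - \left(-85\right)^{2} = 35 - 7225 = -7190$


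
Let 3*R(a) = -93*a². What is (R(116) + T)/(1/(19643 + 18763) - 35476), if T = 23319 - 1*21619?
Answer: 15955235016/1362491255 ≈ 11.710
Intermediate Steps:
T = 1700 (T = 23319 - 21619 = 1700)
R(a) = -31*a² (R(a) = (-93*a²)/3 = -31*a²)
(R(116) + T)/(1/(19643 + 18763) - 35476) = (-31*116² + 1700)/(1/(19643 + 18763) - 35476) = (-31*13456 + 1700)/(1/38406 - 35476) = (-417136 + 1700)/(1/38406 - 35476) = -415436/(-1362491255/38406) = -415436*(-38406/1362491255) = 15955235016/1362491255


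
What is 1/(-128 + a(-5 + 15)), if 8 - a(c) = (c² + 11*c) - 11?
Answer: -1/319 ≈ -0.0031348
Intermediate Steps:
a(c) = 19 - c² - 11*c (a(c) = 8 - ((c² + 11*c) - 11) = 8 - (-11 + c² + 11*c) = 8 + (11 - c² - 11*c) = 19 - c² - 11*c)
1/(-128 + a(-5 + 15)) = 1/(-128 + (19 - (-5 + 15)² - 11*(-5 + 15))) = 1/(-128 + (19 - 1*10² - 11*10)) = 1/(-128 + (19 - 1*100 - 110)) = 1/(-128 + (19 - 100 - 110)) = 1/(-128 - 191) = 1/(-319) = -1/319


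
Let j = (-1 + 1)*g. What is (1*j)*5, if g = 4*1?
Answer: 0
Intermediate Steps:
g = 4
j = 0 (j = (-1 + 1)*4 = 0*4 = 0)
(1*j)*5 = (1*0)*5 = 0*5 = 0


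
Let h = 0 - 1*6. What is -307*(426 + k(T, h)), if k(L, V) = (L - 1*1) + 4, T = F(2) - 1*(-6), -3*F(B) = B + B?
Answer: -399407/3 ≈ -1.3314e+5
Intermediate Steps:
F(B) = -2*B/3 (F(B) = -(B + B)/3 = -2*B/3)
h = -6 (h = 0 - 6 = -6)
T = 14/3 (T = -⅔*2 - 1*(-6) = -4/3 + 6 = 14/3 ≈ 4.6667)
k(L, V) = 3 + L (k(L, V) = (L - 1) + 4 = (-1 + L) + 4 = 3 + L)
-307*(426 + k(T, h)) = -307*(426 + (3 + 14/3)) = -307*(426 + 23/3) = -307*1301/3 = -399407/3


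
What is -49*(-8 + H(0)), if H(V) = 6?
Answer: 98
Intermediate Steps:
-49*(-8 + H(0)) = -49*(-8 + 6) = -49*(-2) = 98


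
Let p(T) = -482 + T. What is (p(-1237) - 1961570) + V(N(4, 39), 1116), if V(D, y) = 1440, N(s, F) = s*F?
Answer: -1961849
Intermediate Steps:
N(s, F) = F*s
(p(-1237) - 1961570) + V(N(4, 39), 1116) = ((-482 - 1237) - 1961570) + 1440 = (-1719 - 1961570) + 1440 = -1963289 + 1440 = -1961849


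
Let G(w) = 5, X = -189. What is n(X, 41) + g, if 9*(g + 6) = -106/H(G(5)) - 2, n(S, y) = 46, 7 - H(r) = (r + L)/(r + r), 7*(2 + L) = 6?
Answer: 52778/1389 ≈ 37.997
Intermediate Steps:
L = -8/7 (L = -2 + (1/7)*6 = -2 + 6/7 = -8/7 ≈ -1.1429)
H(r) = 7 - (-8/7 + r)/(2*r) (H(r) = 7 - (r - 8/7)/(r + r) = 7 - (-8/7 + r)/(2*r))
g = -11116/1389 (g = -6 + (-106/((1/14)*(8 + 91*5)/5) - 2)/9 = -6 + (-106/((1/14)*(1/5)*(8 + 455)) - 2)/9 = -6 + (-106/((1/14)*(1/5)*463) - 2)/9 = -6 + (-106/(463/70) - 2)/9 = -6 + ((70/463)*(-106) - 2)/9 = -6 + (-7420/463 - 2)/9 = -6 + (1/9)*(-8346/463) = -6 - 2782/1389 = -11116/1389 ≈ -8.0029)
n(X, 41) + g = 46 - 11116/1389 = 52778/1389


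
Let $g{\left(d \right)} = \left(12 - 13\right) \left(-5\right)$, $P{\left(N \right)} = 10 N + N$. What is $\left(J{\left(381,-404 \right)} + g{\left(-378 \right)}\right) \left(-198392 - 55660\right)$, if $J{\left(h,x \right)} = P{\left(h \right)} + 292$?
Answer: $-1140185376$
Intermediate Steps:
$P{\left(N \right)} = 11 N$
$g{\left(d \right)} = 5$ ($g{\left(d \right)} = \left(-1\right) \left(-5\right) = 5$)
$J{\left(h,x \right)} = 292 + 11 h$ ($J{\left(h,x \right)} = 11 h + 292 = 292 + 11 h$)
$\left(J{\left(381,-404 \right)} + g{\left(-378 \right)}\right) \left(-198392 - 55660\right) = \left(\left(292 + 11 \cdot 381\right) + 5\right) \left(-198392 - 55660\right) = \left(\left(292 + 4191\right) + 5\right) \left(-254052\right) = \left(4483 + 5\right) \left(-254052\right) = 4488 \left(-254052\right) = -1140185376$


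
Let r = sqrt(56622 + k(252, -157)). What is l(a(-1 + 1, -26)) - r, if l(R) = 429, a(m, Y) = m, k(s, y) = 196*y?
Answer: 429 - 5*sqrt(1034) ≈ 268.22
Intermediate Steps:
r = 5*sqrt(1034) (r = sqrt(56622 + 196*(-157)) = sqrt(56622 - 30772) = sqrt(25850) = 5*sqrt(1034) ≈ 160.78)
l(a(-1 + 1, -26)) - r = 429 - 5*sqrt(1034)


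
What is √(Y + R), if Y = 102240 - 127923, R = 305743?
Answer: 2*√70015 ≈ 529.21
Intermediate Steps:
Y = -25683
√(Y + R) = √(-25683 + 305743) = √280060 = 2*√70015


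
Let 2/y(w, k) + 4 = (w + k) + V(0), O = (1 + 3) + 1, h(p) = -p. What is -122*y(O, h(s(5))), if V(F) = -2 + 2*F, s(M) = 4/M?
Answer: 1220/9 ≈ 135.56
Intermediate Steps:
O = 5 (O = 4 + 1 = 5)
y(w, k) = 2/(-6 + k + w) (y(w, k) = 2/(-4 + ((w + k) + (-2 + 2*0))) = 2/(-4 + ((k + w) + (-2 + 0))) = 2/(-4 + ((k + w) - 2)) = 2/(-4 + (-2 + k + w)) = 2/(-6 + k + w))
-122*y(O, h(s(5))) = -244/(-6 - 4/5 + 5) = -244/(-9/5) = -244*(-5)/9 = -122*(-10/9) = 1220/9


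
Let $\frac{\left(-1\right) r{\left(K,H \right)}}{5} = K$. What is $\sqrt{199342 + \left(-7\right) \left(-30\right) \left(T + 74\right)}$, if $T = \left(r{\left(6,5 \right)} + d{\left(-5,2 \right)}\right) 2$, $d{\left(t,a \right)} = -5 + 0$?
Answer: $\sqrt{200182} \approx 447.42$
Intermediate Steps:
$r{\left(K,H \right)} = - 5 K$
$d{\left(t,a \right)} = -5$
$T = -70$ ($T = \left(\left(-5\right) 6 - 5\right) 2 = \left(-30 - 5\right) 2 = \left(-35\right) 2 = -70$)
$\sqrt{199342 + \left(-7\right) \left(-30\right) \left(T + 74\right)} = \sqrt{199342 + \left(-7\right) \left(-30\right) \left(-70 + 74\right)} = \sqrt{199342 + 210 \cdot 4} = \sqrt{199342 + 840} = \sqrt{200182}$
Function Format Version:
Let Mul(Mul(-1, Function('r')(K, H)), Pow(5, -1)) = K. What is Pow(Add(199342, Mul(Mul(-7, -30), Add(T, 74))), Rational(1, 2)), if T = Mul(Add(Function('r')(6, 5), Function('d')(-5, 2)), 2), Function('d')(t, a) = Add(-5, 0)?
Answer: Pow(200182, Rational(1, 2)) ≈ 447.42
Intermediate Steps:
Function('r')(K, H) = Mul(-5, K)
Function('d')(t, a) = -5
T = -70 (T = Mul(Add(Mul(-5, 6), -5), 2) = Mul(Add(-30, -5), 2) = Mul(-35, 2) = -70)
Pow(Add(199342, Mul(Mul(-7, -30), Add(T, 74))), Rational(1, 2)) = Pow(Add(199342, Mul(Mul(-7, -30), Add(-70, 74))), Rational(1, 2)) = Pow(Add(199342, Mul(210, 4)), Rational(1, 2)) = Pow(Add(199342, 840), Rational(1, 2)) = Pow(200182, Rational(1, 2))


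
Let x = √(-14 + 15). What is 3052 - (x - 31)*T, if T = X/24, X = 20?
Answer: 3077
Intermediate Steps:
x = 1 (x = √1 = 1)
T = ⅚ (T = 20/24 = 20*(1/24) = ⅚ ≈ 0.83333)
3052 - (x - 31)*T = 3052 - (1 - 31)*5/6 = 3052 - (-30)*5/6 = 3052 - 1*(-25) = 3052 + 25 = 3077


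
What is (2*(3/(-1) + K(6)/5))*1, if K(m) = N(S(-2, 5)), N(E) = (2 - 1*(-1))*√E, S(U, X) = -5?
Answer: -6 + 6*I*√5/5 ≈ -6.0 + 2.6833*I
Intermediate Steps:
N(E) = 3*√E (N(E) = (2 + 1)*√E = 3*√E)
K(m) = 3*I*√5 (K(m) = 3*√(-5) = 3*(I*√5) = 3*I*√5)
(2*(3/(-1) + K(6)/5))*1 = (2*(3/(-1) + (3*I*√5)/5))*1 = (2*(3*(-1) + (3*I*√5)*(⅕)))*1 = (2*(-3 + 3*I*√5/5))*1 = (-6 + 6*I*√5/5)*1 = -6 + 6*I*√5/5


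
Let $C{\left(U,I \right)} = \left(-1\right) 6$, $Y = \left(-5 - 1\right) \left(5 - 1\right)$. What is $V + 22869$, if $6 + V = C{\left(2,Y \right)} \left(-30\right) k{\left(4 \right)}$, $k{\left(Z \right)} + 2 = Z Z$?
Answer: $25383$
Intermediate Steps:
$Y = -24$ ($Y = \left(-6\right) 4 = -24$)
$C{\left(U,I \right)} = -6$
$k{\left(Z \right)} = -2 + Z^{2}$ ($k{\left(Z \right)} = -2 + Z Z = -2 + Z^{2}$)
$V = 2514$ ($V = -6 + \left(-6\right) \left(-30\right) \left(-2 + 4^{2}\right) = -6 + 180 \left(-2 + 16\right) = -6 + 180 \cdot 14 = -6 + 2520 = 2514$)
$V + 22869 = 2514 + 22869 = 25383$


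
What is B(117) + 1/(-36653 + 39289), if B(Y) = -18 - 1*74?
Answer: -242511/2636 ≈ -92.000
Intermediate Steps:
B(Y) = -92 (B(Y) = -18 - 74 = -92)
B(117) + 1/(-36653 + 39289) = -92 + 1/(-36653 + 39289) = -92 + 1/2636 = -242511/2636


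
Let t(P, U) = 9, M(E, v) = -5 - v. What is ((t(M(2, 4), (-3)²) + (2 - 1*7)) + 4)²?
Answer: 64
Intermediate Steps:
((t(M(2, 4), (-3)²) + (2 - 1*7)) + 4)² = ((9 + (2 - 1*7)) + 4)² = ((9 + (2 - 7)) + 4)² = ((9 - 5) + 4)² = (4 + 4)² = 8² = 64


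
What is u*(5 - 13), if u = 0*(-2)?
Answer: 0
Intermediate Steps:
u = 0
u*(5 - 13) = 0*(5 - 13) = 0*(-8) = 0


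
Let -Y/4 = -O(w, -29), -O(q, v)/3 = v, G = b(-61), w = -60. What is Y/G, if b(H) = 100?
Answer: 87/25 ≈ 3.4800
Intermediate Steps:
G = 100
O(q, v) = -3*v
Y = 348 (Y = -(-4)*(-3*(-29)) = -(-4)*87 = -4*(-87) = 348)
Y/G = 348/100 = 348*(1/100) = 87/25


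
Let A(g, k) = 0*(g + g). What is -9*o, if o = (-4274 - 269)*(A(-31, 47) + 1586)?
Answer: 64846782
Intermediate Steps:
A(g, k) = 0 (A(g, k) = 0*(2*g) = 0)
o = -7205198 (o = (-4274 - 269)*(0 + 1586) = -4543*1586 = -7205198)
-9*o = -9*(-7205198) = 64846782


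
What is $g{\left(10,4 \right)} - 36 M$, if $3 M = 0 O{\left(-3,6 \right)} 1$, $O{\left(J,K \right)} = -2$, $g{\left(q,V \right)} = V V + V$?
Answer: $20$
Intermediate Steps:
$g{\left(q,V \right)} = V + V^{2}$ ($g{\left(q,V \right)} = V^{2} + V = V + V^{2}$)
$M = 0$ ($M = \frac{0 \left(-2\right) 1}{3} = \frac{0 \cdot 1}{3} = \frac{1}{3} \cdot 0 = 0$)
$g{\left(10,4 \right)} - 36 M = 4 \left(1 + 4\right) - 0 = 4 \cdot 5 + 0 = 20 + 0 = 20$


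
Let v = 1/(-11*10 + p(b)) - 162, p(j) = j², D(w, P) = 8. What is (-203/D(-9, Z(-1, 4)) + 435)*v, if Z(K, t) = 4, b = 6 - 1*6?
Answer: -58399417/880 ≈ -66363.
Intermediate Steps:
b = 0 (b = 6 - 6 = 0)
v = -17821/110 (v = 1/(-11*10 + 0²) - 162 = 1/(-110 + 0) - 162 = 1/(-110) - 162 = -1/110 - 162 = -17821/110 ≈ -162.01)
(-203/D(-9, Z(-1, 4)) + 435)*v = (-203/8 + 435)*(-17821/110) = (3277/8)*(-17821/110) = -58399417/880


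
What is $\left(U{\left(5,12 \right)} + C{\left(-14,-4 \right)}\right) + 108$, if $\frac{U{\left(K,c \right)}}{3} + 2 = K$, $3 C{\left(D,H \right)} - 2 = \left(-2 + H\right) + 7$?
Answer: $118$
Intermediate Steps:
$C{\left(D,H \right)} = \frac{7}{3} + \frac{H}{3}$ ($C{\left(D,H \right)} = \frac{2}{3} + \frac{\left(-2 + H\right) + 7}{3} = \frac{2}{3} + \frac{5 + H}{3} = \frac{2}{3} + \left(\frac{5}{3} + \frac{H}{3}\right) = \frac{7}{3} + \frac{H}{3}$)
$U{\left(K,c \right)} = -6 + 3 K$
$\left(U{\left(5,12 \right)} + C{\left(-14,-4 \right)}\right) + 108 = \left(\left(-6 + 3 \cdot 5\right) + \left(\frac{7}{3} + \frac{1}{3} \left(-4\right)\right)\right) + 108 = \left(\left(-6 + 15\right) + \left(\frac{7}{3} - \frac{4}{3}\right)\right) + 108 = \left(9 + 1\right) + 108 = 10 + 108 = 118$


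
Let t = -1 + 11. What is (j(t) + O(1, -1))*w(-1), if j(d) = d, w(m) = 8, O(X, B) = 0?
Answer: 80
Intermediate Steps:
t = 10
(j(t) + O(1, -1))*w(-1) = (10 + 0)*8 = 10*8 = 80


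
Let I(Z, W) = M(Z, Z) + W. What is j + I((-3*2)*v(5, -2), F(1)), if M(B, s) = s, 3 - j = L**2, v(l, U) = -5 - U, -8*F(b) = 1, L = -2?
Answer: 135/8 ≈ 16.875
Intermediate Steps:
F(b) = -1/8 (F(b) = -1/8*1 = -1/8)
j = -1 (j = 3 - 1*(-2)**2 = 3 - 1*4 = 3 - 4 = -1)
I(Z, W) = W + Z (I(Z, W) = Z + W = W + Z)
j + I((-3*2)*v(5, -2), F(1)) = -1 + (-1/8 + (-3*2)*(-5 - 1*(-2))) = -1 + (-1/8 - 6*(-5 + 2)) = -1 + (-1/8 - 6*(-3)) = -1 + (-1/8 + 18) = -1 + 143/8 = 135/8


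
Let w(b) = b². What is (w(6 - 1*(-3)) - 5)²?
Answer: 5776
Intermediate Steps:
(w(6 - 1*(-3)) - 5)² = ((6 - 1*(-3))² - 5)² = ((6 + 3)² - 5)² = (9² - 5)² = (81 - 5)² = 76² = 5776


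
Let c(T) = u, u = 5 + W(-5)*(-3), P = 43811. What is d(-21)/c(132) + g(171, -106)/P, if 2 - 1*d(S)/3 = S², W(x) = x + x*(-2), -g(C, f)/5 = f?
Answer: 57704387/438110 ≈ 131.71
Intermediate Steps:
g(C, f) = -5*f
W(x) = -x (W(x) = x - 2*x = -x)
u = -10 (u = 5 - 1*(-5)*(-3) = 5 + 5*(-3) = 5 - 15 = -10)
c(T) = -10
d(S) = 6 - 3*S²
d(-21)/c(132) + g(171, -106)/P = (6 - 3*(-21)²)/(-10) - 5*(-106)/43811 = (6 - 3*441)*(-⅒) + 530*(1/43811) = (6 - 1323)*(-⅒) + 530/43811 = -1317*(-⅒) + 530/43811 = 1317/10 + 530/43811 = 57704387/438110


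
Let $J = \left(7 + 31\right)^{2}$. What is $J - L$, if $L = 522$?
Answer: $922$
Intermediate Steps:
$J = 1444$ ($J = 38^{2} = 1444$)
$J - L = 1444 - 522 = 922$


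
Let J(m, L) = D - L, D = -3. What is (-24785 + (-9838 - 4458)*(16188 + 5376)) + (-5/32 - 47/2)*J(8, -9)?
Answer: -4932861935/16 ≈ -3.0830e+8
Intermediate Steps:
J(m, L) = -3 - L
(-24785 + (-9838 - 4458)*(16188 + 5376)) + (-5/32 - 47/2)*J(8, -9) = (-24785 + (-9838 - 4458)*(16188 + 5376)) + (-5/32 - 47/2)*(-3 - 1*(-9)) = (-24785 - 14296*21564) + (-5*1/32 - 47*1/2)*(-3 + 9) = (-24785 - 308278944) + (-5/32 - 47/2)*6 = -308303729 - 757/32*6 = -308303729 - 2271/16 = -4932861935/16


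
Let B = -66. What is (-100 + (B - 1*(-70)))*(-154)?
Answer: 14784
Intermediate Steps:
(-100 + (B - 1*(-70)))*(-154) = (-100 + (-66 - 1*(-70)))*(-154) = (-100 + (-66 + 70))*(-154) = (-100 + 4)*(-154) = -96*(-154) = 14784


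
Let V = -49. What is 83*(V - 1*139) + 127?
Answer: -15477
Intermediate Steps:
83*(V - 1*139) + 127 = 83*(-49 - 1*139) + 127 = 83*(-49 - 139) + 127 = 83*(-188) + 127 = -15604 + 127 = -15477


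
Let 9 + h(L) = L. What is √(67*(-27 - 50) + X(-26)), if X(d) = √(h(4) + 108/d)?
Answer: √(-871871 + 13*I*√1547)/13 ≈ 0.021061 + 71.826*I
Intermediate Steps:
h(L) = -9 + L
X(d) = √(-5 + 108/d) (X(d) = √((-9 + 4) + 108/d) = √(-5 + 108/d))
√(67*(-27 - 50) + X(-26)) = √(67*(-27 - 50) + √(-5 + 108/(-26))) = √(67*(-77) + √(-5 + 108*(-1/26))) = √(-5159 + √(-5 - 54/13)) = √(-5159 + √(-119/13)) = √(-5159 + I*√1547/13)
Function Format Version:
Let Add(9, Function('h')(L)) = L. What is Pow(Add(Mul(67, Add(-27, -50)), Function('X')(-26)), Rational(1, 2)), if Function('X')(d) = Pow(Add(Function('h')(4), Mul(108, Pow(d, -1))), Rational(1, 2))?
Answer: Mul(Rational(1, 13), Pow(Add(-871871, Mul(13, I, Pow(1547, Rational(1, 2)))), Rational(1, 2))) ≈ Add(0.021061, Mul(71.826, I))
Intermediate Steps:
Function('h')(L) = Add(-9, L)
Function('X')(d) = Pow(Add(-5, Mul(108, Pow(d, -1))), Rational(1, 2)) (Function('X')(d) = Pow(Add(Add(-9, 4), Mul(108, Pow(d, -1))), Rational(1, 2)) = Pow(Add(-5, Mul(108, Pow(d, -1))), Rational(1, 2)))
Pow(Add(Mul(67, Add(-27, -50)), Function('X')(-26)), Rational(1, 2)) = Pow(Add(Mul(67, Add(-27, -50)), Pow(Add(-5, Mul(108, Pow(-26, -1))), Rational(1, 2))), Rational(1, 2)) = Pow(Add(Mul(67, -77), Pow(Add(-5, Mul(108, Rational(-1, 26))), Rational(1, 2))), Rational(1, 2)) = Pow(Add(-5159, Pow(Add(-5, Rational(-54, 13)), Rational(1, 2))), Rational(1, 2)) = Pow(Add(-5159, Pow(Rational(-119, 13), Rational(1, 2))), Rational(1, 2)) = Pow(Add(-5159, Mul(Rational(1, 13), I, Pow(1547, Rational(1, 2)))), Rational(1, 2))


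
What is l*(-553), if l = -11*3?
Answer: 18249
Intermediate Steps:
l = -33
l*(-553) = -33*(-553) = 18249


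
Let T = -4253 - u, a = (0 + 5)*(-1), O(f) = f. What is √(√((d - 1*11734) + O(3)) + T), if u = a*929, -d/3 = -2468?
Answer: √(392 + I*√4327) ≈ 19.868 + 1.6554*I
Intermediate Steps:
a = -5 (a = 5*(-1) = -5)
d = 7404 (d = -3*(-2468) = 7404)
u = -4645 (u = -5*929 = -4645)
T = 392 (T = -4253 - 1*(-4645) = -4253 + 4645 = 392)
√(√((d - 1*11734) + O(3)) + T) = √(√((7404 - 1*11734) + 3) + 392) = √(√((7404 - 11734) + 3) + 392) = √(√(-4330 + 3) + 392) = √(√(-4327) + 392) = √(I*√4327 + 392) = √(392 + I*√4327)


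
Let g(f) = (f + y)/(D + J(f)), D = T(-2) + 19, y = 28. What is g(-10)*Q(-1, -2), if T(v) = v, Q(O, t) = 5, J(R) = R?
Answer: 90/7 ≈ 12.857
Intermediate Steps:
D = 17 (D = -2 + 19 = 17)
g(f) = (28 + f)/(17 + f) (g(f) = (f + 28)/(17 + f) = (28 + f)/(17 + f))
g(-10)*Q(-1, -2) = ((28 - 10)/(17 - 10))*5 = (18/7)*5 = 90/7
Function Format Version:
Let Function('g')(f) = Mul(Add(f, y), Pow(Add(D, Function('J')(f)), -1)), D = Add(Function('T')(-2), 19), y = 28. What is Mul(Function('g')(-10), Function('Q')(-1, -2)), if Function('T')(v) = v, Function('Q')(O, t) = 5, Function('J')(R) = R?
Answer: Rational(90, 7) ≈ 12.857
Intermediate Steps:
D = 17 (D = Add(-2, 19) = 17)
Function('g')(f) = Mul(Pow(Add(17, f), -1), Add(28, f)) (Function('g')(f) = Mul(Add(f, 28), Pow(Add(17, f), -1)) = Mul(Add(28, f), Pow(Add(17, f), -1)) = Mul(Pow(Add(17, f), -1), Add(28, f)))
Mul(Function('g')(-10), Function('Q')(-1, -2)) = Mul(Mul(Pow(Add(17, -10), -1), Add(28, -10)), 5) = Mul(Mul(Pow(7, -1), 18), 5) = Mul(Mul(Rational(1, 7), 18), 5) = Mul(Rational(18, 7), 5) = Rational(90, 7)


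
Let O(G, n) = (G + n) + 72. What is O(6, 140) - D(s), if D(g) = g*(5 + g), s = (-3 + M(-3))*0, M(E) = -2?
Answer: 218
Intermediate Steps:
O(G, n) = 72 + G + n
s = 0 (s = (-3 - 2)*0 = -5*0 = 0)
O(6, 140) - D(s) = (72 + 6 + 140) - 0*(5 + 0) = 218 - 0*5 = 218 - 1*0 = 218 + 0 = 218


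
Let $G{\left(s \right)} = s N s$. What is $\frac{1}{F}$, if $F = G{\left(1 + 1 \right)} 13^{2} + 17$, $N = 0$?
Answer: $\frac{1}{17} \approx 0.058824$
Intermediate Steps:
$G{\left(s \right)} = 0$ ($G{\left(s \right)} = s 0 s = 0 s = 0$)
$F = 17$ ($F = 0 \cdot 13^{2} + 17 = 0 \cdot 169 + 17 = 0 + 17 = 17$)
$\frac{1}{F} = \frac{1}{17}$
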